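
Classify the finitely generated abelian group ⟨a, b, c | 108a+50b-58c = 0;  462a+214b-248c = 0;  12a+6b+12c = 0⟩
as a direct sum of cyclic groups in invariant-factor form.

rank_ℚ(R)=3; free=3−3=0
SNF(R) diag = [2, 6, 18] → torsion [2, 6, 18]

Answer: M ≅ ℤ/2 ⊕ ℤ/6 ⊕ ℤ/18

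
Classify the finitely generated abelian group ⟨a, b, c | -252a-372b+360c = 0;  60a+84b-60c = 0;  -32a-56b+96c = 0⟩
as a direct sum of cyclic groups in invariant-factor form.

Answer: M ≅ ℤ/4 ⊕ ℤ/12 ⊕ ℤ/24

Derivation:
rank_ℚ(R)=3; free=3−3=0
SNF(R) diag = [4, 12, 24] → torsion [4, 12, 24]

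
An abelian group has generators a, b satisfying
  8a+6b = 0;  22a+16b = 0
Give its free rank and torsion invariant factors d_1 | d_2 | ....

Answer: M ≅ ℤ/2 ⊕ ℤ/2

Derivation:
rank_ℚ(R)=2; free=2−2=0
SNF(R) diag = [2, 2] → torsion [2, 2]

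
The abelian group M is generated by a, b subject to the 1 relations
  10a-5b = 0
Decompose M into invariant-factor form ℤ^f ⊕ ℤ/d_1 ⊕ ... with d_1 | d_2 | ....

Answer: M ≅ ℤ^1 ⊕ ℤ/5

Derivation:
rank_ℚ(R)=1; free=2−1=1
SNF(R) diag = [5] → torsion [5]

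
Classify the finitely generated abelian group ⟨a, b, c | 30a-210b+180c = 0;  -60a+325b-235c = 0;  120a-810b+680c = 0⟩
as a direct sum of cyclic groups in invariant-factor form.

rank_ℚ(R)=3; free=3−3=0
SNF(R) diag = [5, 10, 30] → torsion [5, 10, 30]

Answer: M ≅ ℤ/5 ⊕ ℤ/10 ⊕ ℤ/30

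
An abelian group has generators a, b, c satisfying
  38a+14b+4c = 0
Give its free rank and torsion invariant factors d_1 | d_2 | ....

Answer: M ≅ ℤ^2 ⊕ ℤ/2

Derivation:
rank_ℚ(R)=1; free=3−1=2
SNF(R) diag = [2] → torsion [2]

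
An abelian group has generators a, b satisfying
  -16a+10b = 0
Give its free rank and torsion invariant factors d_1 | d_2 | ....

rank_ℚ(R)=1; free=2−1=1
SNF(R) diag = [2] → torsion [2]

Answer: M ≅ ℤ^1 ⊕ ℤ/2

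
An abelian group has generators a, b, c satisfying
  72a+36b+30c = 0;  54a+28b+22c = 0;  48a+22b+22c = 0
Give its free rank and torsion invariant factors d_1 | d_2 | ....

rank_ℚ(R)=3; free=3−3=0
SNF(R) diag = [2, 6, 6] → torsion [2, 6, 6]

Answer: M ≅ ℤ/2 ⊕ ℤ/6 ⊕ ℤ/6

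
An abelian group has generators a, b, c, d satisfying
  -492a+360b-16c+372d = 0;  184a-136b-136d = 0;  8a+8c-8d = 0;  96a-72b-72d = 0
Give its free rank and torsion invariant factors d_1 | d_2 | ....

rank_ℚ(R)=4; free=4−4=0
SNF(R) diag = [4, 8, 8, 24] → torsion [4, 8, 8, 24]

Answer: M ≅ ℤ/4 ⊕ ℤ/8 ⊕ ℤ/8 ⊕ ℤ/24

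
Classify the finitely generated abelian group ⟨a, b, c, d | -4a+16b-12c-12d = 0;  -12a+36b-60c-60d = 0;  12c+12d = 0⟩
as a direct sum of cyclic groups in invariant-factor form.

rank_ℚ(R)=3; free=4−3=1
SNF(R) diag = [4, 12, 12] → torsion [4, 12, 12]

Answer: M ≅ ℤ^1 ⊕ ℤ/4 ⊕ ℤ/12 ⊕ ℤ/12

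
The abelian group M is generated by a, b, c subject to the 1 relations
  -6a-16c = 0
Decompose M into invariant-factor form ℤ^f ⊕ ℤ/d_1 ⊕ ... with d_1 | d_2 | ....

Answer: M ≅ ℤ^2 ⊕ ℤ/2

Derivation:
rank_ℚ(R)=1; free=3−1=2
SNF(R) diag = [2] → torsion [2]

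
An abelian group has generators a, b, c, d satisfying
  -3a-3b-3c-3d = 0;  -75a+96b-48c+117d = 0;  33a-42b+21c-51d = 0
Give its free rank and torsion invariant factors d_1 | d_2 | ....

rank_ℚ(R)=3; free=4−3=1
SNF(R) diag = [3, 3, 3] → torsion [3, 3, 3]

Answer: M ≅ ℤ^1 ⊕ ℤ/3 ⊕ ℤ/3 ⊕ ℤ/3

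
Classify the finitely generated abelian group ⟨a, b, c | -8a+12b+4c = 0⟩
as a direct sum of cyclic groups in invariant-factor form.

rank_ℚ(R)=1; free=3−1=2
SNF(R) diag = [4] → torsion [4]

Answer: M ≅ ℤ^2 ⊕ ℤ/4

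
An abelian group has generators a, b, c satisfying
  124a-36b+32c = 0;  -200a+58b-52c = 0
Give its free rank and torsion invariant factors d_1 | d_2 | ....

rank_ℚ(R)=2; free=3−2=1
SNF(R) diag = [2, 4] → torsion [2, 4]

Answer: M ≅ ℤ^1 ⊕ ℤ/2 ⊕ ℤ/4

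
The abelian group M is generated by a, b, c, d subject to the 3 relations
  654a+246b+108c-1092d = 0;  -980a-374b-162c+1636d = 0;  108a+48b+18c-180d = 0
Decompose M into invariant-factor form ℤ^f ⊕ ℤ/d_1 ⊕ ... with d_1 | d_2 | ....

rank_ℚ(R)=3; free=4−3=1
SNF(R) diag = [2, 6, 18] → torsion [2, 6, 18]

Answer: M ≅ ℤ^1 ⊕ ℤ/2 ⊕ ℤ/6 ⊕ ℤ/18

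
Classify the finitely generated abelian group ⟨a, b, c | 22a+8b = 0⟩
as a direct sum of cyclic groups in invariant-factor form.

Answer: M ≅ ℤ^2 ⊕ ℤ/2

Derivation:
rank_ℚ(R)=1; free=3−1=2
SNF(R) diag = [2] → torsion [2]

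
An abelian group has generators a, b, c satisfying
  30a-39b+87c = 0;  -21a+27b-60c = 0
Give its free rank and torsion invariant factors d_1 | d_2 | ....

rank_ℚ(R)=2; free=3−2=1
SNF(R) diag = [3, 3] → torsion [3, 3]

Answer: M ≅ ℤ^1 ⊕ ℤ/3 ⊕ ℤ/3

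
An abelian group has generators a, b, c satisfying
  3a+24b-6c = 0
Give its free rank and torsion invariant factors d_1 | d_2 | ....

Answer: M ≅ ℤ^2 ⊕ ℤ/3

Derivation:
rank_ℚ(R)=1; free=3−1=2
SNF(R) diag = [3] → torsion [3]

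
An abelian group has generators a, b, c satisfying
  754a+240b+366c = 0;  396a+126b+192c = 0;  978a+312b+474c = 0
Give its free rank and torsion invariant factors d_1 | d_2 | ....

Answer: M ≅ ℤ/2 ⊕ ℤ/6 ⊕ ℤ/12

Derivation:
rank_ℚ(R)=3; free=3−3=0
SNF(R) diag = [2, 6, 12] → torsion [2, 6, 12]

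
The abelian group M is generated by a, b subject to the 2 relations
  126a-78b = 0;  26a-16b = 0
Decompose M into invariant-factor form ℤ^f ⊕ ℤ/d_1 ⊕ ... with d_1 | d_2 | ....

rank_ℚ(R)=2; free=2−2=0
SNF(R) diag = [2, 6] → torsion [2, 6]

Answer: M ≅ ℤ/2 ⊕ ℤ/6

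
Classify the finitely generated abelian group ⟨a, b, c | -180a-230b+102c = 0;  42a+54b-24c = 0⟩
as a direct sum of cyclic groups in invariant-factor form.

rank_ℚ(R)=2; free=3−2=1
SNF(R) diag = [2, 6] → torsion [2, 6]

Answer: M ≅ ℤ^1 ⊕ ℤ/2 ⊕ ℤ/6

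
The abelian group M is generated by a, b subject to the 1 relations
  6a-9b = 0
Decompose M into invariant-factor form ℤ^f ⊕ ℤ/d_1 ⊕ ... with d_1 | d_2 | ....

rank_ℚ(R)=1; free=2−1=1
SNF(R) diag = [3] → torsion [3]

Answer: M ≅ ℤ^1 ⊕ ℤ/3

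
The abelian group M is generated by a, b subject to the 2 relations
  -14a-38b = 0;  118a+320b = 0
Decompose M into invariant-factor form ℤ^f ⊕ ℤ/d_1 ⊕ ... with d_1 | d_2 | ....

rank_ℚ(R)=2; free=2−2=0
SNF(R) diag = [2, 2] → torsion [2, 2]

Answer: M ≅ ℤ/2 ⊕ ℤ/2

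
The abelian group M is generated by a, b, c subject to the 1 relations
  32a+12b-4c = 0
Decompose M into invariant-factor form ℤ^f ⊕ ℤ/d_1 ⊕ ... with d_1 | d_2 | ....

Answer: M ≅ ℤ^2 ⊕ ℤ/4

Derivation:
rank_ℚ(R)=1; free=3−1=2
SNF(R) diag = [4] → torsion [4]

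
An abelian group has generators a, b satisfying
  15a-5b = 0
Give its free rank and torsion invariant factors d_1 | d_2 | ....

rank_ℚ(R)=1; free=2−1=1
SNF(R) diag = [5] → torsion [5]

Answer: M ≅ ℤ^1 ⊕ ℤ/5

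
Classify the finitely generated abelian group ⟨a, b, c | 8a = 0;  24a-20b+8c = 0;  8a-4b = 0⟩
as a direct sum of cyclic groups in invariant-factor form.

Answer: M ≅ ℤ/4 ⊕ ℤ/8 ⊕ ℤ/8

Derivation:
rank_ℚ(R)=3; free=3−3=0
SNF(R) diag = [4, 8, 8] → torsion [4, 8, 8]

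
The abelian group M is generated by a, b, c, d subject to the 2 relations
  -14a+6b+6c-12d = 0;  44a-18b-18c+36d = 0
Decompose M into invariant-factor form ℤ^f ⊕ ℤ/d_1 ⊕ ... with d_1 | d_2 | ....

Answer: M ≅ ℤ^2 ⊕ ℤ/2 ⊕ ℤ/6

Derivation:
rank_ℚ(R)=2; free=4−2=2
SNF(R) diag = [2, 6] → torsion [2, 6]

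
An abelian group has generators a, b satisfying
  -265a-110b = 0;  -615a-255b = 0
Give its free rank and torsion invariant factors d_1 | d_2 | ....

Answer: M ≅ ℤ/5 ⊕ ℤ/15

Derivation:
rank_ℚ(R)=2; free=2−2=0
SNF(R) diag = [5, 15] → torsion [5, 15]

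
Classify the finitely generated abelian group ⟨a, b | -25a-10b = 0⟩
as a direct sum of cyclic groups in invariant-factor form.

rank_ℚ(R)=1; free=2−1=1
SNF(R) diag = [5] → torsion [5]

Answer: M ≅ ℤ^1 ⊕ ℤ/5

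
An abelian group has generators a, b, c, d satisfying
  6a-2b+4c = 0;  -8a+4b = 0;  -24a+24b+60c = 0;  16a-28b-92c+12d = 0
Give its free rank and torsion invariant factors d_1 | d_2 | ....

Answer: M ≅ ℤ/2 ⊕ ℤ/4 ⊕ ℤ/12 ⊕ ℤ/12

Derivation:
rank_ℚ(R)=4; free=4−4=0
SNF(R) diag = [2, 4, 12, 12] → torsion [2, 4, 12, 12]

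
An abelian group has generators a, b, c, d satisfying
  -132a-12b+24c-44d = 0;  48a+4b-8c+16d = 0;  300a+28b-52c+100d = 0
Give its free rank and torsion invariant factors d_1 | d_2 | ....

Answer: M ≅ ℤ^1 ⊕ ℤ/4 ⊕ ℤ/4 ⊕ ℤ/4

Derivation:
rank_ℚ(R)=3; free=4−3=1
SNF(R) diag = [4, 4, 4] → torsion [4, 4, 4]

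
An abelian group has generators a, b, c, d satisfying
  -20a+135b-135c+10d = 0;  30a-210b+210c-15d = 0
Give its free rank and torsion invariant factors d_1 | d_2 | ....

rank_ℚ(R)=2; free=4−2=2
SNF(R) diag = [5, 15] → torsion [5, 15]

Answer: M ≅ ℤ^2 ⊕ ℤ/5 ⊕ ℤ/15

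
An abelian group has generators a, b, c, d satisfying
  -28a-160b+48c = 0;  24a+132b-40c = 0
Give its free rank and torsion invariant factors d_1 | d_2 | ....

rank_ℚ(R)=2; free=4−2=2
SNF(R) diag = [4, 4] → torsion [4, 4]

Answer: M ≅ ℤ^2 ⊕ ℤ/4 ⊕ ℤ/4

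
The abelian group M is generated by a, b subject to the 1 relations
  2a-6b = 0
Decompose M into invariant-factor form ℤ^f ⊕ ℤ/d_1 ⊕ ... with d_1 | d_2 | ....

Answer: M ≅ ℤ^1 ⊕ ℤ/2

Derivation:
rank_ℚ(R)=1; free=2−1=1
SNF(R) diag = [2] → torsion [2]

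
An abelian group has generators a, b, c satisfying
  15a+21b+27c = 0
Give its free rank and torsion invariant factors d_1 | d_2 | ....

Answer: M ≅ ℤ^2 ⊕ ℤ/3

Derivation:
rank_ℚ(R)=1; free=3−1=2
SNF(R) diag = [3] → torsion [3]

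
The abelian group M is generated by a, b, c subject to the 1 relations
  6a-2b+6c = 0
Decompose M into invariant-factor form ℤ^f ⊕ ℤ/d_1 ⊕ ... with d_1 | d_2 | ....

Answer: M ≅ ℤ^2 ⊕ ℤ/2

Derivation:
rank_ℚ(R)=1; free=3−1=2
SNF(R) diag = [2] → torsion [2]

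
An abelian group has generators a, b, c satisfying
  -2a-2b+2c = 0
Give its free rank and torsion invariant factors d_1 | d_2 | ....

Answer: M ≅ ℤ^2 ⊕ ℤ/2

Derivation:
rank_ℚ(R)=1; free=3−1=2
SNF(R) diag = [2] → torsion [2]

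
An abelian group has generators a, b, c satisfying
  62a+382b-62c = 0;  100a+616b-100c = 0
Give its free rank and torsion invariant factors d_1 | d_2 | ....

rank_ℚ(R)=2; free=3−2=1
SNF(R) diag = [2, 4] → torsion [2, 4]

Answer: M ≅ ℤ^1 ⊕ ℤ/2 ⊕ ℤ/4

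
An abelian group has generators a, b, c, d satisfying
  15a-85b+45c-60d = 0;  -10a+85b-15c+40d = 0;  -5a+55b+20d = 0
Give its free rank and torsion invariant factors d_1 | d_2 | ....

Answer: M ≅ ℤ^1 ⊕ ℤ/5 ⊕ ℤ/5 ⊕ ℤ/15

Derivation:
rank_ℚ(R)=3; free=4−3=1
SNF(R) diag = [5, 5, 15] → torsion [5, 5, 15]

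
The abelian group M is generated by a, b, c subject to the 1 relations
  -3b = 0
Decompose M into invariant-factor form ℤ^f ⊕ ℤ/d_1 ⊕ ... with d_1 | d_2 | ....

rank_ℚ(R)=1; free=3−1=2
SNF(R) diag = [3] → torsion [3]

Answer: M ≅ ℤ^2 ⊕ ℤ/3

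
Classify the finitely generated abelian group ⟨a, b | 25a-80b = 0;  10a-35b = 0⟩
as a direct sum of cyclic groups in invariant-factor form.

rank_ℚ(R)=2; free=2−2=0
SNF(R) diag = [5, 15] → torsion [5, 15]

Answer: M ≅ ℤ/5 ⊕ ℤ/15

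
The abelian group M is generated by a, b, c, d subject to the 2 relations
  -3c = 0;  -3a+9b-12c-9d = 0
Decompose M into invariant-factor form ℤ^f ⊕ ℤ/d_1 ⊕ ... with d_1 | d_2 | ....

Answer: M ≅ ℤ^2 ⊕ ℤ/3 ⊕ ℤ/3

Derivation:
rank_ℚ(R)=2; free=4−2=2
SNF(R) diag = [3, 3] → torsion [3, 3]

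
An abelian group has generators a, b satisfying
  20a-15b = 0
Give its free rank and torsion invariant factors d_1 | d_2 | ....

rank_ℚ(R)=1; free=2−1=1
SNF(R) diag = [5] → torsion [5]

Answer: M ≅ ℤ^1 ⊕ ℤ/5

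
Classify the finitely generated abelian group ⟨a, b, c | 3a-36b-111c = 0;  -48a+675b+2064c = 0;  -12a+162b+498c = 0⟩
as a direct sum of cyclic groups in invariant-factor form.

Answer: M ≅ ℤ/3 ⊕ ℤ/9 ⊕ ℤ/18

Derivation:
rank_ℚ(R)=3; free=3−3=0
SNF(R) diag = [3, 9, 18] → torsion [3, 9, 18]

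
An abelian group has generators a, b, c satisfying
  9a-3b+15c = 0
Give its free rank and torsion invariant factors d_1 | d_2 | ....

Answer: M ≅ ℤ^2 ⊕ ℤ/3

Derivation:
rank_ℚ(R)=1; free=3−1=2
SNF(R) diag = [3] → torsion [3]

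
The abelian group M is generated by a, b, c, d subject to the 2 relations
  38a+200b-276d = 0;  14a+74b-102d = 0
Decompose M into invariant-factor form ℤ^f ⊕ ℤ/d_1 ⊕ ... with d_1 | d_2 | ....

rank_ℚ(R)=2; free=4−2=2
SNF(R) diag = [2, 6] → torsion [2, 6]

Answer: M ≅ ℤ^2 ⊕ ℤ/2 ⊕ ℤ/6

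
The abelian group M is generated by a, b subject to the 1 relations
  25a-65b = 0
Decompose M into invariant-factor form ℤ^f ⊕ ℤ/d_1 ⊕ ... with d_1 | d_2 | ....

rank_ℚ(R)=1; free=2−1=1
SNF(R) diag = [5] → torsion [5]

Answer: M ≅ ℤ^1 ⊕ ℤ/5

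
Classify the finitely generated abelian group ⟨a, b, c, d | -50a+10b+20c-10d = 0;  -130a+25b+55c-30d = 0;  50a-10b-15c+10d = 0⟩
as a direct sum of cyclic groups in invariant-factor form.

rank_ℚ(R)=3; free=4−3=1
SNF(R) diag = [5, 5, 10] → torsion [5, 5, 10]

Answer: M ≅ ℤ^1 ⊕ ℤ/5 ⊕ ℤ/5 ⊕ ℤ/10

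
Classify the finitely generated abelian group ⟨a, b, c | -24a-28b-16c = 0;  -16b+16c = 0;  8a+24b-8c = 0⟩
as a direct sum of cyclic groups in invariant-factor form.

rank_ℚ(R)=3; free=3−3=0
SNF(R) diag = [4, 8, 16] → torsion [4, 8, 16]

Answer: M ≅ ℤ/4 ⊕ ℤ/8 ⊕ ℤ/16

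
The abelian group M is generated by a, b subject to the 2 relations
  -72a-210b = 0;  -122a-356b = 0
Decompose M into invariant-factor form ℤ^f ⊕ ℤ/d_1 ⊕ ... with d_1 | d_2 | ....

rank_ℚ(R)=2; free=2−2=0
SNF(R) diag = [2, 6] → torsion [2, 6]

Answer: M ≅ ℤ/2 ⊕ ℤ/6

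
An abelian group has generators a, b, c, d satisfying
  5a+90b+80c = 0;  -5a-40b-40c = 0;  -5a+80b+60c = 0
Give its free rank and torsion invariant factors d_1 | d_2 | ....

rank_ℚ(R)=3; free=4−3=1
SNF(R) diag = [5, 10, 20] → torsion [5, 10, 20]

Answer: M ≅ ℤ^1 ⊕ ℤ/5 ⊕ ℤ/10 ⊕ ℤ/20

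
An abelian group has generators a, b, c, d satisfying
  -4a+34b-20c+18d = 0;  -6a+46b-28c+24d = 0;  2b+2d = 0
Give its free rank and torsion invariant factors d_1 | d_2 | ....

rank_ℚ(R)=3; free=4−3=1
SNF(R) diag = [2, 2, 4] → torsion [2, 2, 4]

Answer: M ≅ ℤ^1 ⊕ ℤ/2 ⊕ ℤ/2 ⊕ ℤ/4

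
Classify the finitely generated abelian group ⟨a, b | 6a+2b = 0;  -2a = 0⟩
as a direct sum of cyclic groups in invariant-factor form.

rank_ℚ(R)=2; free=2−2=0
SNF(R) diag = [2, 2] → torsion [2, 2]

Answer: M ≅ ℤ/2 ⊕ ℤ/2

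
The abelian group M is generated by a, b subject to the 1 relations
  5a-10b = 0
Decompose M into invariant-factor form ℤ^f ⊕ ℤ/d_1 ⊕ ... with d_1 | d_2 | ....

Answer: M ≅ ℤ^1 ⊕ ℤ/5

Derivation:
rank_ℚ(R)=1; free=2−1=1
SNF(R) diag = [5] → torsion [5]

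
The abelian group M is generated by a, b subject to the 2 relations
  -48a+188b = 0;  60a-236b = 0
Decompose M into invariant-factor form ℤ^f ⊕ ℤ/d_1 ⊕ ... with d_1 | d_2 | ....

rank_ℚ(R)=2; free=2−2=0
SNF(R) diag = [4, 12] → torsion [4, 12]

Answer: M ≅ ℤ/4 ⊕ ℤ/12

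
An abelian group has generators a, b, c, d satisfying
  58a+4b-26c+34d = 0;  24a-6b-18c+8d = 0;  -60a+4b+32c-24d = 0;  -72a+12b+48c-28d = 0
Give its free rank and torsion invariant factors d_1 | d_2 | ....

rank_ℚ(R)=4; free=4−4=0
SNF(R) diag = [2, 2, 4, 12] → torsion [2, 2, 4, 12]

Answer: M ≅ ℤ/2 ⊕ ℤ/2 ⊕ ℤ/4 ⊕ ℤ/12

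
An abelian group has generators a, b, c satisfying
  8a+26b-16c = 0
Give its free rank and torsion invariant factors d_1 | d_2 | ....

Answer: M ≅ ℤ^2 ⊕ ℤ/2

Derivation:
rank_ℚ(R)=1; free=3−1=2
SNF(R) diag = [2] → torsion [2]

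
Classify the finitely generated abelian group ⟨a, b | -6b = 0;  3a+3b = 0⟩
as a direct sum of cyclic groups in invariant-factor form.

rank_ℚ(R)=2; free=2−2=0
SNF(R) diag = [3, 6] → torsion [3, 6]

Answer: M ≅ ℤ/3 ⊕ ℤ/6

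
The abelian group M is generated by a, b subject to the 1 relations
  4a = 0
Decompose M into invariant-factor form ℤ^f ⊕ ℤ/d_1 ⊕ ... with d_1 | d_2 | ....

rank_ℚ(R)=1; free=2−1=1
SNF(R) diag = [4] → torsion [4]

Answer: M ≅ ℤ^1 ⊕ ℤ/4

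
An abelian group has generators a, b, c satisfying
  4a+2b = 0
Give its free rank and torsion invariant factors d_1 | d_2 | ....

Answer: M ≅ ℤ^2 ⊕ ℤ/2

Derivation:
rank_ℚ(R)=1; free=3−1=2
SNF(R) diag = [2] → torsion [2]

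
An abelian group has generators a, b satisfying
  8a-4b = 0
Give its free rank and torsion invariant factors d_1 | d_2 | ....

rank_ℚ(R)=1; free=2−1=1
SNF(R) diag = [4] → torsion [4]

Answer: M ≅ ℤ^1 ⊕ ℤ/4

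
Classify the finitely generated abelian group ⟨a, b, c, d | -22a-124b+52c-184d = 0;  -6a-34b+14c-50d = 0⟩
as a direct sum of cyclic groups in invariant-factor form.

Answer: M ≅ ℤ^2 ⊕ ℤ/2 ⊕ ℤ/2

Derivation:
rank_ℚ(R)=2; free=4−2=2
SNF(R) diag = [2, 2] → torsion [2, 2]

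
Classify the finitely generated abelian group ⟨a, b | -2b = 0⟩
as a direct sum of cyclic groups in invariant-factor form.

rank_ℚ(R)=1; free=2−1=1
SNF(R) diag = [2] → torsion [2]

Answer: M ≅ ℤ^1 ⊕ ℤ/2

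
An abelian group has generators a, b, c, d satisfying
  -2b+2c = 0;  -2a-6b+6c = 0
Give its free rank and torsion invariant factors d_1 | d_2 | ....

rank_ℚ(R)=2; free=4−2=2
SNF(R) diag = [2, 2] → torsion [2, 2]

Answer: M ≅ ℤ^2 ⊕ ℤ/2 ⊕ ℤ/2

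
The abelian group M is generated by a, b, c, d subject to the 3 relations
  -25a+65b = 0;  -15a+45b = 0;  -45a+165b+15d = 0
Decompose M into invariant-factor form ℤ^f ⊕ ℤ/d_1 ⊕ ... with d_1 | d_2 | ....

rank_ℚ(R)=3; free=4−3=1
SNF(R) diag = [5, 15, 30] → torsion [5, 15, 30]

Answer: M ≅ ℤ^1 ⊕ ℤ/5 ⊕ ℤ/15 ⊕ ℤ/30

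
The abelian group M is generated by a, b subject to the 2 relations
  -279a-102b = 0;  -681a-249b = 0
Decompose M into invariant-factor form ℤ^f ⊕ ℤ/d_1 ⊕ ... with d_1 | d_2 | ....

rank_ℚ(R)=2; free=2−2=0
SNF(R) diag = [3, 3] → torsion [3, 3]

Answer: M ≅ ℤ/3 ⊕ ℤ/3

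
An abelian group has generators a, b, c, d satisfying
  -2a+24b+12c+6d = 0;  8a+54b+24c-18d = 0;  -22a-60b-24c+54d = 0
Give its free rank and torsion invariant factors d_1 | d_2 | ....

rank_ℚ(R)=3; free=4−3=1
SNF(R) diag = [2, 6, 12] → torsion [2, 6, 12]

Answer: M ≅ ℤ^1 ⊕ ℤ/2 ⊕ ℤ/6 ⊕ ℤ/12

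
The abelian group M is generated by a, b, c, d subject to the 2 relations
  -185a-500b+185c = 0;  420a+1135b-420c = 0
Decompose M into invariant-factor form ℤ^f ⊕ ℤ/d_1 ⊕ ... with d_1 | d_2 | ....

Answer: M ≅ ℤ^2 ⊕ ℤ/5 ⊕ ℤ/5

Derivation:
rank_ℚ(R)=2; free=4−2=2
SNF(R) diag = [5, 5] → torsion [5, 5]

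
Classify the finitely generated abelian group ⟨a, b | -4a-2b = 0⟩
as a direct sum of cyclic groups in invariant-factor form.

rank_ℚ(R)=1; free=2−1=1
SNF(R) diag = [2] → torsion [2]

Answer: M ≅ ℤ^1 ⊕ ℤ/2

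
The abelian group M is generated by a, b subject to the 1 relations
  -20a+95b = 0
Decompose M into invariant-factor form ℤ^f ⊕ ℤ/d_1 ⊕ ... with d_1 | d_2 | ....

rank_ℚ(R)=1; free=2−1=1
SNF(R) diag = [5] → torsion [5]

Answer: M ≅ ℤ^1 ⊕ ℤ/5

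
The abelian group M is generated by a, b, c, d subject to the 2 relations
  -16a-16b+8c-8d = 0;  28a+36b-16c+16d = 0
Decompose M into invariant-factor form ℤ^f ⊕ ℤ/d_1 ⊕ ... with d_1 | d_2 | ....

rank_ℚ(R)=2; free=4−2=2
SNF(R) diag = [4, 8] → torsion [4, 8]

Answer: M ≅ ℤ^2 ⊕ ℤ/4 ⊕ ℤ/8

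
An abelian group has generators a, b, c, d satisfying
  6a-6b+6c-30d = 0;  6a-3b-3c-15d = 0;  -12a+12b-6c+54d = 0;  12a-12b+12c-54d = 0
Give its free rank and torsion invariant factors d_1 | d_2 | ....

Answer: M ≅ ℤ/3 ⊕ ℤ/6 ⊕ ℤ/6 ⊕ ℤ/6

Derivation:
rank_ℚ(R)=4; free=4−4=0
SNF(R) diag = [3, 6, 6, 6] → torsion [3, 6, 6, 6]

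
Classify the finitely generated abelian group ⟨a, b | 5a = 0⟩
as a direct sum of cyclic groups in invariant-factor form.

rank_ℚ(R)=1; free=2−1=1
SNF(R) diag = [5] → torsion [5]

Answer: M ≅ ℤ^1 ⊕ ℤ/5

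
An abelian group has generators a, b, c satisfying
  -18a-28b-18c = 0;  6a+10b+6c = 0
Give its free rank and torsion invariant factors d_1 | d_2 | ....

Answer: M ≅ ℤ^1 ⊕ ℤ/2 ⊕ ℤ/6

Derivation:
rank_ℚ(R)=2; free=3−2=1
SNF(R) diag = [2, 6] → torsion [2, 6]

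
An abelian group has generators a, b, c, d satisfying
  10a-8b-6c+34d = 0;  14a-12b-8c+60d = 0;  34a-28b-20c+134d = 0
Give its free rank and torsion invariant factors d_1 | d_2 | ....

rank_ℚ(R)=3; free=4−3=1
SNF(R) diag = [2, 2, 6] → torsion [2, 2, 6]

Answer: M ≅ ℤ^1 ⊕ ℤ/2 ⊕ ℤ/2 ⊕ ℤ/6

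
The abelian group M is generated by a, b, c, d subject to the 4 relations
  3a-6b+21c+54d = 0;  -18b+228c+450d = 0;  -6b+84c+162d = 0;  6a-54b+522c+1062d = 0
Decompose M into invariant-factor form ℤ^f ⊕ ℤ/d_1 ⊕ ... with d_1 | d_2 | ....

Answer: M ≅ ℤ/3 ⊕ ℤ/6 ⊕ ℤ/12 ⊕ ℤ/36

Derivation:
rank_ℚ(R)=4; free=4−4=0
SNF(R) diag = [3, 6, 12, 36] → torsion [3, 6, 12, 36]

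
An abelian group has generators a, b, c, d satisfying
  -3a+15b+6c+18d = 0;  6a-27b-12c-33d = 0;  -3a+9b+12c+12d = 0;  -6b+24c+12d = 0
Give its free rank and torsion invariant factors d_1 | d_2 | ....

Answer: M ≅ ℤ/3 ⊕ ℤ/3 ⊕ ℤ/6 ⊕ ℤ/18

Derivation:
rank_ℚ(R)=4; free=4−4=0
SNF(R) diag = [3, 3, 6, 18] → torsion [3, 3, 6, 18]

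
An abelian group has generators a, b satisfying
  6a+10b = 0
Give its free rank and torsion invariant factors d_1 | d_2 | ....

rank_ℚ(R)=1; free=2−1=1
SNF(R) diag = [2] → torsion [2]

Answer: M ≅ ℤ^1 ⊕ ℤ/2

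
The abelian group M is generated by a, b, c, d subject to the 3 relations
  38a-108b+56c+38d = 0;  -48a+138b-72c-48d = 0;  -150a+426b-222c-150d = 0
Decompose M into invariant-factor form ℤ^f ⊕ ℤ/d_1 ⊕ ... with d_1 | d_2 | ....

Answer: M ≅ ℤ^1 ⊕ ℤ/2 ⊕ ℤ/6 ⊕ ℤ/6

Derivation:
rank_ℚ(R)=3; free=4−3=1
SNF(R) diag = [2, 6, 6] → torsion [2, 6, 6]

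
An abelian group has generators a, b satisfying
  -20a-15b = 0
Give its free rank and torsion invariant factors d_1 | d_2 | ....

Answer: M ≅ ℤ^1 ⊕ ℤ/5

Derivation:
rank_ℚ(R)=1; free=2−1=1
SNF(R) diag = [5] → torsion [5]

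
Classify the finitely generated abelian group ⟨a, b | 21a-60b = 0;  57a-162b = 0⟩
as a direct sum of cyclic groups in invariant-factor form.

rank_ℚ(R)=2; free=2−2=0
SNF(R) diag = [3, 6] → torsion [3, 6]

Answer: M ≅ ℤ/3 ⊕ ℤ/6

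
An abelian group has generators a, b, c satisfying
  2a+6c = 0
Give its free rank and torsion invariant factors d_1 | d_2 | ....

rank_ℚ(R)=1; free=3−1=2
SNF(R) diag = [2] → torsion [2]

Answer: M ≅ ℤ^2 ⊕ ℤ/2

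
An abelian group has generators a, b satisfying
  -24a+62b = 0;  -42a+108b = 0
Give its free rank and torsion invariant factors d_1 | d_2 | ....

rank_ℚ(R)=2; free=2−2=0
SNF(R) diag = [2, 6] → torsion [2, 6]

Answer: M ≅ ℤ/2 ⊕ ℤ/6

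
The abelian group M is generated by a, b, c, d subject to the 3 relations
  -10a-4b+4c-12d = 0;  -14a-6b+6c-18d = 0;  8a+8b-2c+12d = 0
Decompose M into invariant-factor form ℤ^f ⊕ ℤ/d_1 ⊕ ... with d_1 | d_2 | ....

rank_ℚ(R)=3; free=4−3=1
SNF(R) diag = [2, 2, 6] → torsion [2, 2, 6]

Answer: M ≅ ℤ^1 ⊕ ℤ/2 ⊕ ℤ/2 ⊕ ℤ/6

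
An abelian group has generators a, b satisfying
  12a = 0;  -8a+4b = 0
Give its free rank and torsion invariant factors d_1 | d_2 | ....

rank_ℚ(R)=2; free=2−2=0
SNF(R) diag = [4, 12] → torsion [4, 12]

Answer: M ≅ ℤ/4 ⊕ ℤ/12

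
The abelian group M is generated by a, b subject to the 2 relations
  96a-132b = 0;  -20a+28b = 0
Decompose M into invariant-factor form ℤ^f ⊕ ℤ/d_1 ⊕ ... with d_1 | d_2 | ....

Answer: M ≅ ℤ/4 ⊕ ℤ/12

Derivation:
rank_ℚ(R)=2; free=2−2=0
SNF(R) diag = [4, 12] → torsion [4, 12]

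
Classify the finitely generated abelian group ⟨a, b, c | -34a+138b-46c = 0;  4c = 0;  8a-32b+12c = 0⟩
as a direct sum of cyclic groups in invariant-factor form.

Answer: M ≅ ℤ/2 ⊕ ℤ/4 ⊕ ℤ/8

Derivation:
rank_ℚ(R)=3; free=3−3=0
SNF(R) diag = [2, 4, 8] → torsion [2, 4, 8]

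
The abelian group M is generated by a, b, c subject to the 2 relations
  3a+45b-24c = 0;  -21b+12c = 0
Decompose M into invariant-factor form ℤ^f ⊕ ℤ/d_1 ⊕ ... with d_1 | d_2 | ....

Answer: M ≅ ℤ^1 ⊕ ℤ/3 ⊕ ℤ/3

Derivation:
rank_ℚ(R)=2; free=3−2=1
SNF(R) diag = [3, 3] → torsion [3, 3]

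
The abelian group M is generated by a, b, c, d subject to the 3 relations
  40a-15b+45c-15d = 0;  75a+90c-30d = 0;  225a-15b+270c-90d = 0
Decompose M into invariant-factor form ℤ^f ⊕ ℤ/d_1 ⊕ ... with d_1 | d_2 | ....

Answer: M ≅ ℤ^1 ⊕ ℤ/5 ⊕ ℤ/15 ⊕ ℤ/15

Derivation:
rank_ℚ(R)=3; free=4−3=1
SNF(R) diag = [5, 15, 15] → torsion [5, 15, 15]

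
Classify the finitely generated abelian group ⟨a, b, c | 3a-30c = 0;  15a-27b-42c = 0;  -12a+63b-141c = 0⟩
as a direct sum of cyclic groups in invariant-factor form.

rank_ℚ(R)=3; free=3−3=0
SNF(R) diag = [3, 9, 27] → torsion [3, 9, 27]

Answer: M ≅ ℤ/3 ⊕ ℤ/9 ⊕ ℤ/27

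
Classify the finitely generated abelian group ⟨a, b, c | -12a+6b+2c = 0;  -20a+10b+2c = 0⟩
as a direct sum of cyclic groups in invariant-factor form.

Answer: M ≅ ℤ^1 ⊕ ℤ/2 ⊕ ℤ/4

Derivation:
rank_ℚ(R)=2; free=3−2=1
SNF(R) diag = [2, 4] → torsion [2, 4]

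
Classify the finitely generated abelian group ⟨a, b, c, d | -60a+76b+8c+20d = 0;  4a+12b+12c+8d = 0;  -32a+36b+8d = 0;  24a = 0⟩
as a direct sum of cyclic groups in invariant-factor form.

rank_ℚ(R)=4; free=4−4=0
SNF(R) diag = [4, 4, 12, 24] → torsion [4, 4, 12, 24]

Answer: M ≅ ℤ/4 ⊕ ℤ/4 ⊕ ℤ/12 ⊕ ℤ/24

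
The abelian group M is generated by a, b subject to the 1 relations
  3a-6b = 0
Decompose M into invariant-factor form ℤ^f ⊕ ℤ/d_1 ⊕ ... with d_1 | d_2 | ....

rank_ℚ(R)=1; free=2−1=1
SNF(R) diag = [3] → torsion [3]

Answer: M ≅ ℤ^1 ⊕ ℤ/3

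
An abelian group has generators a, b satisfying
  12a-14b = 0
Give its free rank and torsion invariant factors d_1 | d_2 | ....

rank_ℚ(R)=1; free=2−1=1
SNF(R) diag = [2] → torsion [2]

Answer: M ≅ ℤ^1 ⊕ ℤ/2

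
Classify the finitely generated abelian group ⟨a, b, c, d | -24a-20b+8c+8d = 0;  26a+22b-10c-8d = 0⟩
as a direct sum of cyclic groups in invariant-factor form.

Answer: M ≅ ℤ^2 ⊕ ℤ/2 ⊕ ℤ/4

Derivation:
rank_ℚ(R)=2; free=4−2=2
SNF(R) diag = [2, 4] → torsion [2, 4]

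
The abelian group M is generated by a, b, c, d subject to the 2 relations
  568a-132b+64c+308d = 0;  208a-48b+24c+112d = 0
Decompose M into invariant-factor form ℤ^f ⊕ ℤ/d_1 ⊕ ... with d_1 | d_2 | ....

Answer: M ≅ ℤ^2 ⊕ ℤ/4 ⊕ ℤ/8

Derivation:
rank_ℚ(R)=2; free=4−2=2
SNF(R) diag = [4, 8] → torsion [4, 8]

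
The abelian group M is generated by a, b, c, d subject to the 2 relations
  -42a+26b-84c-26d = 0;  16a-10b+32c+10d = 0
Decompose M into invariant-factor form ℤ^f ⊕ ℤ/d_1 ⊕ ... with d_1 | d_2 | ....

Answer: M ≅ ℤ^2 ⊕ ℤ/2 ⊕ ℤ/2

Derivation:
rank_ℚ(R)=2; free=4−2=2
SNF(R) diag = [2, 2] → torsion [2, 2]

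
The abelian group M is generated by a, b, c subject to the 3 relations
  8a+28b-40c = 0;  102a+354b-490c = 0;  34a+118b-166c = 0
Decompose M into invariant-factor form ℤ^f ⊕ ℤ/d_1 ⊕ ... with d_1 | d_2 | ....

rank_ℚ(R)=3; free=3−3=0
SNF(R) diag = [2, 4, 8] → torsion [2, 4, 8]

Answer: M ≅ ℤ/2 ⊕ ℤ/4 ⊕ ℤ/8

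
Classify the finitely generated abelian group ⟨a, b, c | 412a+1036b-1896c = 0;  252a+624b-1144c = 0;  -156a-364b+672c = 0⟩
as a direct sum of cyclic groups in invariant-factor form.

Answer: M ≅ ℤ/4 ⊕ ℤ/4 ⊕ ℤ/8

Derivation:
rank_ℚ(R)=3; free=3−3=0
SNF(R) diag = [4, 4, 8] → torsion [4, 4, 8]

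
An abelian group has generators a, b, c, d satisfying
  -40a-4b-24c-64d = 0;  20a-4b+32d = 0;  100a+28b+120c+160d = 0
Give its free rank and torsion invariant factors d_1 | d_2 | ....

rank_ℚ(R)=3; free=4−3=1
SNF(R) diag = [4, 12, 24] → torsion [4, 12, 24]

Answer: M ≅ ℤ^1 ⊕ ℤ/4 ⊕ ℤ/12 ⊕ ℤ/24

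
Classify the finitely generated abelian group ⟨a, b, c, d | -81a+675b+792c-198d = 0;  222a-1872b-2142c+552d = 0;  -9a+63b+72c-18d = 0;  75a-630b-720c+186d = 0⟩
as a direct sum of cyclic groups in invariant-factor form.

Answer: M ≅ ℤ/3 ⊕ ℤ/9 ⊕ ℤ/18 ⊕ ℤ/36

Derivation:
rank_ℚ(R)=4; free=4−4=0
SNF(R) diag = [3, 9, 18, 36] → torsion [3, 9, 18, 36]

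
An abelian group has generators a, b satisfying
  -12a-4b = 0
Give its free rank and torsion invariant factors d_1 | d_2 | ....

rank_ℚ(R)=1; free=2−1=1
SNF(R) diag = [4] → torsion [4]

Answer: M ≅ ℤ^1 ⊕ ℤ/4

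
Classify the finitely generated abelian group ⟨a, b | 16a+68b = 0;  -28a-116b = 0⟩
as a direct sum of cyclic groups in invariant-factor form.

Answer: M ≅ ℤ/4 ⊕ ℤ/12

Derivation:
rank_ℚ(R)=2; free=2−2=0
SNF(R) diag = [4, 12] → torsion [4, 12]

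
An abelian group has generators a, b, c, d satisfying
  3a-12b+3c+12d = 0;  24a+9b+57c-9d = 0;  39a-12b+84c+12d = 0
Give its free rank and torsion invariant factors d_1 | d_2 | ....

rank_ℚ(R)=3; free=4−3=1
SNF(R) diag = [3, 3, 9] → torsion [3, 3, 9]

Answer: M ≅ ℤ^1 ⊕ ℤ/3 ⊕ ℤ/3 ⊕ ℤ/9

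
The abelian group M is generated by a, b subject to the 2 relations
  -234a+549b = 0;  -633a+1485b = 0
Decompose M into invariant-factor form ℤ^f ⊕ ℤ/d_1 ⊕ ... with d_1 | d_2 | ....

rank_ℚ(R)=2; free=2−2=0
SNF(R) diag = [3, 9] → torsion [3, 9]

Answer: M ≅ ℤ/3 ⊕ ℤ/9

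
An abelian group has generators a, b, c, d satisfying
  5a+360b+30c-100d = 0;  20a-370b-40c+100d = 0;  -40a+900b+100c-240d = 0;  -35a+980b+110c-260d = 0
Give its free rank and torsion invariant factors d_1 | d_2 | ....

rank_ℚ(R)=4; free=4−4=0
SNF(R) diag = [5, 10, 20, 40] → torsion [5, 10, 20, 40]

Answer: M ≅ ℤ/5 ⊕ ℤ/10 ⊕ ℤ/20 ⊕ ℤ/40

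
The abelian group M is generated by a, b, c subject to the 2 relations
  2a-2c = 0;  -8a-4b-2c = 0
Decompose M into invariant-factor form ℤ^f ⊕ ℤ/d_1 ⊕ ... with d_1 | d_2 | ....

Answer: M ≅ ℤ^1 ⊕ ℤ/2 ⊕ ℤ/2

Derivation:
rank_ℚ(R)=2; free=3−2=1
SNF(R) diag = [2, 2] → torsion [2, 2]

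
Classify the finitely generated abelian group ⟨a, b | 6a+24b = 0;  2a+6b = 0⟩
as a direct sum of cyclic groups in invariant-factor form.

rank_ℚ(R)=2; free=2−2=0
SNF(R) diag = [2, 6] → torsion [2, 6]

Answer: M ≅ ℤ/2 ⊕ ℤ/6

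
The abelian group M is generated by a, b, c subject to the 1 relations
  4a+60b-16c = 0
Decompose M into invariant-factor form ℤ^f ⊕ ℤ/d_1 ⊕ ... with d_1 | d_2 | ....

Answer: M ≅ ℤ^2 ⊕ ℤ/4

Derivation:
rank_ℚ(R)=1; free=3−1=2
SNF(R) diag = [4] → torsion [4]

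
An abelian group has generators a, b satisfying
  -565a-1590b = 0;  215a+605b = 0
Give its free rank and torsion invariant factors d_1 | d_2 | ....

rank_ℚ(R)=2; free=2−2=0
SNF(R) diag = [5, 5] → torsion [5, 5]

Answer: M ≅ ℤ/5 ⊕ ℤ/5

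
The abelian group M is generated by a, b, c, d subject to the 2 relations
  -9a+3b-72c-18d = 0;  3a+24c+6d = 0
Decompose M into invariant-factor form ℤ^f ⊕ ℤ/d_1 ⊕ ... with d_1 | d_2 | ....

Answer: M ≅ ℤ^2 ⊕ ℤ/3 ⊕ ℤ/3

Derivation:
rank_ℚ(R)=2; free=4−2=2
SNF(R) diag = [3, 3] → torsion [3, 3]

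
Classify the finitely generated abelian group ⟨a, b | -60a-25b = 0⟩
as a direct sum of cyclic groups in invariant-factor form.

Answer: M ≅ ℤ^1 ⊕ ℤ/5

Derivation:
rank_ℚ(R)=1; free=2−1=1
SNF(R) diag = [5] → torsion [5]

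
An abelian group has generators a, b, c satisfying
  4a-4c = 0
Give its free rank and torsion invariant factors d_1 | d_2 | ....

rank_ℚ(R)=1; free=3−1=2
SNF(R) diag = [4] → torsion [4]

Answer: M ≅ ℤ^2 ⊕ ℤ/4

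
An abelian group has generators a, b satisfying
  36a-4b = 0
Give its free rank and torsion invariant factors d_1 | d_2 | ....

Answer: M ≅ ℤ^1 ⊕ ℤ/4

Derivation:
rank_ℚ(R)=1; free=2−1=1
SNF(R) diag = [4] → torsion [4]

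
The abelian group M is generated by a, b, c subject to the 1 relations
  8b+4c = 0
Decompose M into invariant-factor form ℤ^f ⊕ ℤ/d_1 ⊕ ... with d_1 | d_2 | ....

rank_ℚ(R)=1; free=3−1=2
SNF(R) diag = [4] → torsion [4]

Answer: M ≅ ℤ^2 ⊕ ℤ/4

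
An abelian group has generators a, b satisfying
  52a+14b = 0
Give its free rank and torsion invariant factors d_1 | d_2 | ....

rank_ℚ(R)=1; free=2−1=1
SNF(R) diag = [2] → torsion [2]

Answer: M ≅ ℤ^1 ⊕ ℤ/2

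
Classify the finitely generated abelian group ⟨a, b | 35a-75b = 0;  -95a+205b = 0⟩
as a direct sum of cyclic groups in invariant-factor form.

Answer: M ≅ ℤ/5 ⊕ ℤ/10

Derivation:
rank_ℚ(R)=2; free=2−2=0
SNF(R) diag = [5, 10] → torsion [5, 10]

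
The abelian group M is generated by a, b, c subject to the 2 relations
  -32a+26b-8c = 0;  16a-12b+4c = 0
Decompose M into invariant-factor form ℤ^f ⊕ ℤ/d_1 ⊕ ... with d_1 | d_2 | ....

rank_ℚ(R)=2; free=3−2=1
SNF(R) diag = [2, 4] → torsion [2, 4]

Answer: M ≅ ℤ^1 ⊕ ℤ/2 ⊕ ℤ/4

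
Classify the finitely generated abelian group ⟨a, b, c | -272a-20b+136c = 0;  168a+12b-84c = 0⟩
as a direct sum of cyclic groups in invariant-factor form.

rank_ℚ(R)=2; free=3−2=1
SNF(R) diag = [4, 12] → torsion [4, 12]

Answer: M ≅ ℤ^1 ⊕ ℤ/4 ⊕ ℤ/12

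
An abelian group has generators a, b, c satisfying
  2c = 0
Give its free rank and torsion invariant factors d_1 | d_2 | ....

rank_ℚ(R)=1; free=3−1=2
SNF(R) diag = [2] → torsion [2]

Answer: M ≅ ℤ^2 ⊕ ℤ/2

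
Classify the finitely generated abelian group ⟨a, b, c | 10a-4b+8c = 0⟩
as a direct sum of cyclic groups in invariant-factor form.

Answer: M ≅ ℤ^2 ⊕ ℤ/2

Derivation:
rank_ℚ(R)=1; free=3−1=2
SNF(R) diag = [2] → torsion [2]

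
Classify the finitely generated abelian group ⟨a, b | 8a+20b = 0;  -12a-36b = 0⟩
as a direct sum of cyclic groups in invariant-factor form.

Answer: M ≅ ℤ/4 ⊕ ℤ/12

Derivation:
rank_ℚ(R)=2; free=2−2=0
SNF(R) diag = [4, 12] → torsion [4, 12]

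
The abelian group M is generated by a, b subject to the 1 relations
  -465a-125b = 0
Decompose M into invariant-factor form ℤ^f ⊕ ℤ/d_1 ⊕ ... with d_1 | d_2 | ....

Answer: M ≅ ℤ^1 ⊕ ℤ/5

Derivation:
rank_ℚ(R)=1; free=2−1=1
SNF(R) diag = [5] → torsion [5]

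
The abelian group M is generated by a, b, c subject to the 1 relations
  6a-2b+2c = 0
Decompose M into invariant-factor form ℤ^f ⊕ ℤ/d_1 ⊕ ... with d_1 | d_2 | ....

rank_ℚ(R)=1; free=3−1=2
SNF(R) diag = [2] → torsion [2]

Answer: M ≅ ℤ^2 ⊕ ℤ/2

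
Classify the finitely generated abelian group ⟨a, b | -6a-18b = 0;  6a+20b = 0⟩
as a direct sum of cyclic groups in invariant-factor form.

rank_ℚ(R)=2; free=2−2=0
SNF(R) diag = [2, 6] → torsion [2, 6]

Answer: M ≅ ℤ/2 ⊕ ℤ/6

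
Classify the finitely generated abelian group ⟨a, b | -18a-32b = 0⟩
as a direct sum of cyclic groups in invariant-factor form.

Answer: M ≅ ℤ^1 ⊕ ℤ/2

Derivation:
rank_ℚ(R)=1; free=2−1=1
SNF(R) diag = [2] → torsion [2]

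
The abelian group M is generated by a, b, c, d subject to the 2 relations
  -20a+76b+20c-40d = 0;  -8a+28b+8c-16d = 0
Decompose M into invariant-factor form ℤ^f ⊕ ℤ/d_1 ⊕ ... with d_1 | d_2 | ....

Answer: M ≅ ℤ^2 ⊕ ℤ/4 ⊕ ℤ/12

Derivation:
rank_ℚ(R)=2; free=4−2=2
SNF(R) diag = [4, 12] → torsion [4, 12]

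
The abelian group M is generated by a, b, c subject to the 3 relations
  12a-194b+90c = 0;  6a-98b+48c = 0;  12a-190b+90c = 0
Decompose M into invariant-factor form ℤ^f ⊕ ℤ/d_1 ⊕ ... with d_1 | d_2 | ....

rank_ℚ(R)=3; free=3−3=0
SNF(R) diag = [2, 6, 12] → torsion [2, 6, 12]

Answer: M ≅ ℤ/2 ⊕ ℤ/6 ⊕ ℤ/12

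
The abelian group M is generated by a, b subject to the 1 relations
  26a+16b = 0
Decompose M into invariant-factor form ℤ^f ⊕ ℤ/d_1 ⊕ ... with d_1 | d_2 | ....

Answer: M ≅ ℤ^1 ⊕ ℤ/2

Derivation:
rank_ℚ(R)=1; free=2−1=1
SNF(R) diag = [2] → torsion [2]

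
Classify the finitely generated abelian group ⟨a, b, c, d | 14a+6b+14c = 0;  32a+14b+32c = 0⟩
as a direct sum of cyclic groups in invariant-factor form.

Answer: M ≅ ℤ^2 ⊕ ℤ/2 ⊕ ℤ/2

Derivation:
rank_ℚ(R)=2; free=4−2=2
SNF(R) diag = [2, 2] → torsion [2, 2]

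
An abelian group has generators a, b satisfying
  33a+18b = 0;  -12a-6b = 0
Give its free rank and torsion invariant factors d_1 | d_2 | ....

rank_ℚ(R)=2; free=2−2=0
SNF(R) diag = [3, 6] → torsion [3, 6]

Answer: M ≅ ℤ/3 ⊕ ℤ/6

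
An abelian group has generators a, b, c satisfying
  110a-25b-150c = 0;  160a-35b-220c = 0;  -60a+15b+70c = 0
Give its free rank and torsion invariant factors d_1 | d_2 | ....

rank_ℚ(R)=3; free=3−3=0
SNF(R) diag = [5, 10, 30] → torsion [5, 10, 30]

Answer: M ≅ ℤ/5 ⊕ ℤ/10 ⊕ ℤ/30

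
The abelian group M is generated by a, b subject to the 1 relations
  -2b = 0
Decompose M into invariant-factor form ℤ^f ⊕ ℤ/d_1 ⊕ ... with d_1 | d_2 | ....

rank_ℚ(R)=1; free=2−1=1
SNF(R) diag = [2] → torsion [2]

Answer: M ≅ ℤ^1 ⊕ ℤ/2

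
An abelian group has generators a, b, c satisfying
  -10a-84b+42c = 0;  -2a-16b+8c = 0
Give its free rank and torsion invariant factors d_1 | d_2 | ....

Answer: M ≅ ℤ^1 ⊕ ℤ/2 ⊕ ℤ/2

Derivation:
rank_ℚ(R)=2; free=3−2=1
SNF(R) diag = [2, 2] → torsion [2, 2]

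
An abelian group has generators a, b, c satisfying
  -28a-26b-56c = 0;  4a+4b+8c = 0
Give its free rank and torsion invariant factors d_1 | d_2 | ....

rank_ℚ(R)=2; free=3−2=1
SNF(R) diag = [2, 4] → torsion [2, 4]

Answer: M ≅ ℤ^1 ⊕ ℤ/2 ⊕ ℤ/4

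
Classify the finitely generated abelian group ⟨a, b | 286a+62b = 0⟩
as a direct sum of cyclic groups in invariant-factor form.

Answer: M ≅ ℤ^1 ⊕ ℤ/2

Derivation:
rank_ℚ(R)=1; free=2−1=1
SNF(R) diag = [2] → torsion [2]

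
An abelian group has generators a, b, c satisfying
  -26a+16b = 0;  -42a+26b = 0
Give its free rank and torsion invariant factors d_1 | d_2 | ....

rank_ℚ(R)=2; free=3−2=1
SNF(R) diag = [2, 2] → torsion [2, 2]

Answer: M ≅ ℤ^1 ⊕ ℤ/2 ⊕ ℤ/2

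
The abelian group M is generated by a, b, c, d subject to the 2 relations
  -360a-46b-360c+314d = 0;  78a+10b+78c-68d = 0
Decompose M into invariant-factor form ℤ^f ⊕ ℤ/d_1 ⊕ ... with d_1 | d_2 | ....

rank_ℚ(R)=2; free=4−2=2
SNF(R) diag = [2, 6] → torsion [2, 6]

Answer: M ≅ ℤ^2 ⊕ ℤ/2 ⊕ ℤ/6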